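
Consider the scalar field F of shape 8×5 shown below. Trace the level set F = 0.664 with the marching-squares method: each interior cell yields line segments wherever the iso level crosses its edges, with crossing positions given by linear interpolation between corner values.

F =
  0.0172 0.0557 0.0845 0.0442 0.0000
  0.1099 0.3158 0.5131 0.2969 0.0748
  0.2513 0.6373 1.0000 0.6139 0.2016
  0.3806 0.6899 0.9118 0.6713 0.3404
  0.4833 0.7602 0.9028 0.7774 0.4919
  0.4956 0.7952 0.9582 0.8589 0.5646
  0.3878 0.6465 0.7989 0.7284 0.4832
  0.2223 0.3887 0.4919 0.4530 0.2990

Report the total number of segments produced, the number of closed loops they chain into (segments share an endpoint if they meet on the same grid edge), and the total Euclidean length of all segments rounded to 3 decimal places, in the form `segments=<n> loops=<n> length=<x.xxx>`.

segments=16 loops=1 length=13.018

cell (1,1): code 0100 → (1.310,2.000)–(2.000,1.074)
cell (1,2): code 1000 → (2.000,2.870)–(1.310,2.000)
cell (2,0): code 0100 → (2.508,1.000)–(3.000,0.916)
cell (2,1): code 1110 → (2.000,1.074)–(2.508,1.000)
cell (2,2): code 1101 → (2.873,3.000)–(2.000,2.870)
cell (2,3): code 1000 → (3.000,3.022)–(2.873,3.000)
cell (3,0): code 0110 → (3.000,0.916)–(4.000,0.653)
cell (3,3): code 1001 → (4.000,3.397)–(3.000,3.022)
cell (4,0): code 0110 → (4.000,0.653)–(5.000,0.562)
cell (4,3): code 1001 → (5.000,3.662)–(4.000,3.397)
cell (5,0): code 0010 → (5.000,0.562)–(5.882,1.000)
cell (5,1): code 0111 → (5.882,1.000)–(6.000,1.115)
cell (5,3): code 1001 → (6.000,3.263)–(5.000,3.662)
cell (6,1): code 0010 → (6.000,1.115)–(6.439,2.000)
cell (6,2): code 0011 → (6.439,2.000)–(6.234,3.000)
cell (6,3): code 0001 → (6.234,3.000)–(6.000,3.263)
total: 16 segments, chained into 1 closed loop(s), length Σ = 13.017653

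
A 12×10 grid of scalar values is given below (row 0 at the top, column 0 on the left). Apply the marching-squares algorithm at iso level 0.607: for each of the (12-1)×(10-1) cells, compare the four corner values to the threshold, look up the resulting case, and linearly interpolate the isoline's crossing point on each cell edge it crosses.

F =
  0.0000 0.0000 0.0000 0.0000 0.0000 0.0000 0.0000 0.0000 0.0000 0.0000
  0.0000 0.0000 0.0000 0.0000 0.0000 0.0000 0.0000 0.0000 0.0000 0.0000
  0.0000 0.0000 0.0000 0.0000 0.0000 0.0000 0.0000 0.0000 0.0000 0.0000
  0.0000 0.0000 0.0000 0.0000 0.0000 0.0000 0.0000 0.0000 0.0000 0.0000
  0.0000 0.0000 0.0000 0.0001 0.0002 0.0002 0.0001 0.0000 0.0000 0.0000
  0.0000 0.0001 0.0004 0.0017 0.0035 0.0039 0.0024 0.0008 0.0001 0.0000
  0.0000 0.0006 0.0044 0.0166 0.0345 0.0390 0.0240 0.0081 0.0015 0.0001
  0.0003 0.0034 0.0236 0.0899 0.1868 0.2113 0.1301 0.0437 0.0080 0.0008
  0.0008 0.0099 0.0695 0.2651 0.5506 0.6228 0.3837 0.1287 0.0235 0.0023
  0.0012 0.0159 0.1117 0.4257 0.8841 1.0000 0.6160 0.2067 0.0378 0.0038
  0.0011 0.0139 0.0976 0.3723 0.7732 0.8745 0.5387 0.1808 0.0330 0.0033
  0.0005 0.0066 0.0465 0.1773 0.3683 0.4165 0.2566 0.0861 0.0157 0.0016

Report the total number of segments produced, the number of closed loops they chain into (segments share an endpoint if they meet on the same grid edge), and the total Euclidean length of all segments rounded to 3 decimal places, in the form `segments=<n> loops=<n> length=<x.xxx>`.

cell (7,4): code 0100 → (7.962,5.000)–(8.000,4.781)
cell (7,5): code 1000 → (8.000,5.066)–(7.962,5.000)
cell (8,3): code 0100 → (8.169,4.000)–(9.000,3.396)
cell (8,4): code 1110 → (8.000,4.781)–(8.169,4.000)
cell (8,5): code 1101 → (8.961,6.000)–(8.000,5.066)
cell (8,6): code 1000 → (9.000,6.022)–(8.961,6.000)
cell (9,3): code 0110 → (9.000,3.396)–(10.000,3.585)
cell (9,5): code 1011 → (10.000,5.797)–(9.116,6.000)
cell (9,6): code 0001 → (9.116,6.000)–(9.000,6.022)
cell (10,3): code 0010 → (10.000,3.585)–(10.410,4.000)
cell (10,4): code 0011 → (10.410,4.000)–(10.584,5.000)
cell (10,5): code 0001 → (10.584,5.000)–(10.000,5.797)
total: 12 segments, chained into 1 closed loop(s), length Σ = 8.139332

segments=12 loops=1 length=8.139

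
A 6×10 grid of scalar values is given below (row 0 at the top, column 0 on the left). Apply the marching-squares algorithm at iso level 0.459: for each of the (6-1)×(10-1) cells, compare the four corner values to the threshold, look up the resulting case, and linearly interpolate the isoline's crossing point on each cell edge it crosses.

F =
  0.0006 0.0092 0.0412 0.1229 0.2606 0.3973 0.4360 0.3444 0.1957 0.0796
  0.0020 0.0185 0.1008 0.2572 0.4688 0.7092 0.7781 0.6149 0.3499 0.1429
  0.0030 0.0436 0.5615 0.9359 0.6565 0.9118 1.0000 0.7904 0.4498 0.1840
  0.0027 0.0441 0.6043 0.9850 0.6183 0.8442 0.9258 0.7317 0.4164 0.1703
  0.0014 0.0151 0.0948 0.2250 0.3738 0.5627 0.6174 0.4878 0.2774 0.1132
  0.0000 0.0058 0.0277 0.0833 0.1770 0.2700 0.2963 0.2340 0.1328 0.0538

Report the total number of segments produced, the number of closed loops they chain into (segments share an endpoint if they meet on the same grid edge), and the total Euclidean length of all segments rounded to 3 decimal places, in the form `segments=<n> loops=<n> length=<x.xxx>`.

cell (0,3): code 0100 → (0.953,4.000)–(1.000,3.954)
cell (0,4): code 1100 → (0.198,5.000)–(0.953,4.000)
cell (0,5): code 1100 → (0.067,6.000)–(0.198,5.000)
cell (0,6): code 1100 → (0.424,7.000)–(0.067,6.000)
cell (0,7): code 1000 → (1.000,7.588)–(0.424,7.000)
cell (1,1): code 0100 → (1.778,2.000)–(2.000,1.802)
cell (1,2): code 1100 → (1.297,3.000)–(1.778,2.000)
cell (1,3): code 1110 → (1.000,3.954)–(1.297,3.000)
cell (1,7): code 1001 → (2.000,7.973)–(1.000,7.588)
cell (2,1): code 0110 → (2.000,1.802)–(3.000,1.741)
cell (2,7): code 1001 → (3.000,7.865)–(2.000,7.973)
cell (3,1): code 0010 → (3.000,1.741)–(3.285,2.000)
cell (3,2): code 0011 → (3.285,2.000)–(3.692,3.000)
cell (3,3): code 0011 → (3.692,3.000)–(3.652,4.000)
cell (3,4): code 0111 → (3.652,4.000)–(4.000,4.451)
cell (3,7): code 1001 → (4.000,7.137)–(3.000,7.865)
cell (4,4): code 0010 → (4.000,4.451)–(4.354,5.000)
cell (4,5): code 0011 → (4.354,5.000)–(4.493,6.000)
cell (4,6): code 0011 → (4.493,6.000)–(4.113,7.000)
cell (4,7): code 0001 → (4.113,7.000)–(4.000,7.137)
total: 20 segments, chained into 1 closed loop(s), length Σ = 16.881310

segments=20 loops=1 length=16.881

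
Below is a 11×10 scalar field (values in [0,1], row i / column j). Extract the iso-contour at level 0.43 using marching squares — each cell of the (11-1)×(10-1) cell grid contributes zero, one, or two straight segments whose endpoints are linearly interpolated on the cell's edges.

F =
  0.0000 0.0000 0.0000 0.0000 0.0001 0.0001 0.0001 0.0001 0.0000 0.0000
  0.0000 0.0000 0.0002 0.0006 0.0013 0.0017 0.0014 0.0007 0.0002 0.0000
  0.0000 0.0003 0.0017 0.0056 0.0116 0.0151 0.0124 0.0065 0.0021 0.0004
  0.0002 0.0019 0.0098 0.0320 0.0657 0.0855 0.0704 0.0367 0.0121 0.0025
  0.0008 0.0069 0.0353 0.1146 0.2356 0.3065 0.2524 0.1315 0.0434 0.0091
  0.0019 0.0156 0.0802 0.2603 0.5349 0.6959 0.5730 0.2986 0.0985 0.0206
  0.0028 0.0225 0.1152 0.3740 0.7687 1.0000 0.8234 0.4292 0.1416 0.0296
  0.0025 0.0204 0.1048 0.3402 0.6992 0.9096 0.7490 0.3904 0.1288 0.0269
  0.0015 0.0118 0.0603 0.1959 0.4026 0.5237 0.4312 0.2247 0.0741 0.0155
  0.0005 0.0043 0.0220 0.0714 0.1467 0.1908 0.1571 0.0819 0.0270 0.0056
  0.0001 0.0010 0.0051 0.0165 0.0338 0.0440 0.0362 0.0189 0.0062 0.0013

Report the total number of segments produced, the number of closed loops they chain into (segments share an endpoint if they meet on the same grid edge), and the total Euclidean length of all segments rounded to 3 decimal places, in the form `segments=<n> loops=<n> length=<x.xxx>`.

segments=14 loops=1 length=12.138

cell (4,3): code 0100 → (4.650,4.000)–(5.000,3.618)
cell (4,4): code 1100 → (4.317,5.000)–(4.650,4.000)
cell (4,5): code 1100 → (4.554,6.000)–(4.317,5.000)
cell (4,6): code 1000 → (5.000,6.521)–(4.554,6.000)
cell (5,3): code 0110 → (5.000,3.618)–(6.000,3.142)
cell (5,6): code 1001 → (6.000,6.998)–(5.000,6.521)
cell (6,3): code 0110 → (6.000,3.142)–(7.000,3.250)
cell (6,6): code 1001 → (7.000,6.890)–(6.000,6.998)
cell (7,3): code 0010 → (7.000,3.250)–(7.908,4.000)
cell (7,4): code 0111 → (7.908,4.000)–(8.000,4.226)
cell (7,6): code 1001 → (8.000,6.006)–(7.000,6.890)
cell (8,4): code 0010 → (8.000,4.226)–(8.281,5.000)
cell (8,5): code 0011 → (8.281,5.000)–(8.004,6.000)
cell (8,6): code 0001 → (8.004,6.000)–(8.000,6.006)
total: 14 segments, chained into 1 closed loop(s), length Σ = 12.137510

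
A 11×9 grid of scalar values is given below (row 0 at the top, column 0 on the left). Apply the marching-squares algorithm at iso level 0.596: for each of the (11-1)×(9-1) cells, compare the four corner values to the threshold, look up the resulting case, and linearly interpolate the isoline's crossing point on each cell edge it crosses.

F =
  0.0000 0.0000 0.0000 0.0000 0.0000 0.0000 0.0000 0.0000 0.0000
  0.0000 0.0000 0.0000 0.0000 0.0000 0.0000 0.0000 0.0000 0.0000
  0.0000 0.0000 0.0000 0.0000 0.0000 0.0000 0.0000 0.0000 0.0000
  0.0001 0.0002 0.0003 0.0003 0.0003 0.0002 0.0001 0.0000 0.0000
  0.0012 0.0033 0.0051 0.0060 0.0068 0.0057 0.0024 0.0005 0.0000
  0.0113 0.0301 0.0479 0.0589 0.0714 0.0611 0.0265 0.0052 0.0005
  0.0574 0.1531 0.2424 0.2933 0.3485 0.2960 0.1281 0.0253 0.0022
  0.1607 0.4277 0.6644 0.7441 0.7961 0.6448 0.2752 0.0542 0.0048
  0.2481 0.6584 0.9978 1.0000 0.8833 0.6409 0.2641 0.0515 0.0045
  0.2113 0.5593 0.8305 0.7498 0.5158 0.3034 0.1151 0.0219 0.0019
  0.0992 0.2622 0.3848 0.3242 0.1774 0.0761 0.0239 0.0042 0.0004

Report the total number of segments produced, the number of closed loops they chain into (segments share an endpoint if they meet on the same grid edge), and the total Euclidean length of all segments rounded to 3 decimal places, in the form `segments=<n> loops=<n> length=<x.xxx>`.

cell (6,1): code 0100 → (6.838,2.000)–(7.000,1.711)
cell (6,2): code 1100 → (6.671,3.000)–(6.838,2.000)
cell (6,3): code 1100 → (6.553,4.000)–(6.671,3.000)
cell (6,4): code 1100 → (6.860,5.000)–(6.553,4.000)
cell (6,5): code 1000 → (7.000,5.132)–(6.860,5.000)
cell (7,0): code 0100 → (7.730,1.000)–(8.000,0.848)
cell (7,1): code 1110 → (7.000,1.711)–(7.730,1.000)
cell (7,5): code 1001 → (8.000,5.119)–(7.000,5.132)
cell (8,0): code 0010 → (8.000,0.848)–(8.630,1.000)
cell (8,1): code 0111 → (8.630,1.000)–(9.000,1.135)
cell (8,3): code 1011 → (9.000,3.657)–(8.782,4.000)
cell (8,4): code 0011 → (8.782,4.000)–(8.133,5.000)
cell (8,5): code 0001 → (8.133,5.000)–(8.000,5.119)
cell (9,1): code 0010 → (9.000,1.135)–(9.526,2.000)
cell (9,2): code 0011 → (9.526,2.000)–(9.361,3.000)
cell (9,3): code 0001 → (9.361,3.000)–(9.000,3.657)
total: 16 segments, chained into 1 closed loop(s), length Σ = 11.514331

segments=16 loops=1 length=11.514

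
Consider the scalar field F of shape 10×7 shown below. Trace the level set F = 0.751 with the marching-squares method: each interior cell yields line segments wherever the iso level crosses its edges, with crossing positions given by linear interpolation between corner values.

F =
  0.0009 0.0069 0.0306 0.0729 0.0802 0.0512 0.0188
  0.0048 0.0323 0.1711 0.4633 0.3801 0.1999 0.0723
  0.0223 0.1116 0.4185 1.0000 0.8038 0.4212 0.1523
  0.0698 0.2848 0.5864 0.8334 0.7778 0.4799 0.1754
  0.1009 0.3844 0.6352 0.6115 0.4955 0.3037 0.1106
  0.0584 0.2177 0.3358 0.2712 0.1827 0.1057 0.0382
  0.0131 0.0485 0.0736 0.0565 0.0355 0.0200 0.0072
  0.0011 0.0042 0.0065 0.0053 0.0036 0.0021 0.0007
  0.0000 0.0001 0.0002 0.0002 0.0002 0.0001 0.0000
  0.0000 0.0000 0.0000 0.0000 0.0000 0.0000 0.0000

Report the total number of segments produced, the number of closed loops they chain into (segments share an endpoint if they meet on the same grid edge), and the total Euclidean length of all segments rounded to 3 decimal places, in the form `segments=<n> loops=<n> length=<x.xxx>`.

segments=8 loops=1 length=5.546

cell (1,2): code 0100 → (1.536,3.000)–(2.000,2.572)
cell (1,3): code 1100 → (1.875,4.000)–(1.536,3.000)
cell (1,4): code 1000 → (2.000,4.138)–(1.875,4.000)
cell (2,2): code 0110 → (2.000,2.572)–(3.000,2.666)
cell (2,4): code 1001 → (3.000,4.090)–(2.000,4.138)
cell (3,2): code 0010 → (3.000,2.666)–(3.371,3.000)
cell (3,3): code 0011 → (3.371,3.000)–(3.095,4.000)
cell (3,4): code 0001 → (3.095,4.000)–(3.000,4.090)
total: 8 segments, chained into 1 closed loop(s), length Σ = 5.546383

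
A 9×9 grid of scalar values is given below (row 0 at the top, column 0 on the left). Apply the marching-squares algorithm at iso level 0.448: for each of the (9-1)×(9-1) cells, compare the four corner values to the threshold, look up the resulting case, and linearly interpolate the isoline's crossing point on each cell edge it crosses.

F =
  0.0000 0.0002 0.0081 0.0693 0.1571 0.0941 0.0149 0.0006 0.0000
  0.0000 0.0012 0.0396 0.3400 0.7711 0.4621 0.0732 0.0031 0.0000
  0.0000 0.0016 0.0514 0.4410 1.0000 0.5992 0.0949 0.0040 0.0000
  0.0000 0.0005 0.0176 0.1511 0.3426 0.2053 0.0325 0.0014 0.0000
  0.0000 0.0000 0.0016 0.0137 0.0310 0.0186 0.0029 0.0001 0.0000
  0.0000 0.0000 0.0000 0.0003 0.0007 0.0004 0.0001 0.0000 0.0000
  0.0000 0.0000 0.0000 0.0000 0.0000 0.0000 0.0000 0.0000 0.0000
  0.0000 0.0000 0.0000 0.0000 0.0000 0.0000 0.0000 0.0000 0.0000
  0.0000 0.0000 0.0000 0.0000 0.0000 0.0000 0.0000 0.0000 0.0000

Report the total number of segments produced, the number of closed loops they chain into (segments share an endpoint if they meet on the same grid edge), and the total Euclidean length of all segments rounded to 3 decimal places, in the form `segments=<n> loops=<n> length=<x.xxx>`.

segments=8 loops=1 length=7.026

cell (0,3): code 0100 → (0.474,4.000)–(1.000,3.251)
cell (0,4): code 1100 → (0.962,5.000)–(0.474,4.000)
cell (0,5): code 1000 → (1.000,5.036)–(0.962,5.000)
cell (1,3): code 0110 → (1.000,3.251)–(2.000,3.013)
cell (1,5): code 1001 → (2.000,5.300)–(1.000,5.036)
cell (2,3): code 0010 → (2.000,3.013)–(2.840,4.000)
cell (2,4): code 0011 → (2.840,4.000)–(2.384,5.000)
cell (2,5): code 0001 → (2.384,5.000)–(2.000,5.300)
total: 8 segments, chained into 1 closed loop(s), length Σ = 7.025541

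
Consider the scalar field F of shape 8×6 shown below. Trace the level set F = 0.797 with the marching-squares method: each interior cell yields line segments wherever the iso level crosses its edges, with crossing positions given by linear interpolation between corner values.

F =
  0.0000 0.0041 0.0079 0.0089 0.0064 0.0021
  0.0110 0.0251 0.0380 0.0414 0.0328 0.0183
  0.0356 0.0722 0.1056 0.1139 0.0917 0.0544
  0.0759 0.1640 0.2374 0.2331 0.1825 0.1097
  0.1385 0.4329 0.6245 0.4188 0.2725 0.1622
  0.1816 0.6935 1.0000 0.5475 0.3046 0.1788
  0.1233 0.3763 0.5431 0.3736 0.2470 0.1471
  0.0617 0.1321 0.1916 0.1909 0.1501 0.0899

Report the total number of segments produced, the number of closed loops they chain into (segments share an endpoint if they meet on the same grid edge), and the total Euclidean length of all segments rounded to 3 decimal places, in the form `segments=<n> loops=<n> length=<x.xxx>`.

cell (4,1): code 0100 → (4.459,2.000)–(5.000,1.338)
cell (4,2): code 1000 → (5.000,2.449)–(4.459,2.000)
cell (5,1): code 0010 → (5.000,1.338)–(5.444,2.000)
cell (5,2): code 0001 → (5.444,2.000)–(5.000,2.449)
total: 4 segments, chained into 1 closed loop(s), length Σ = 2.986383

segments=4 loops=1 length=2.986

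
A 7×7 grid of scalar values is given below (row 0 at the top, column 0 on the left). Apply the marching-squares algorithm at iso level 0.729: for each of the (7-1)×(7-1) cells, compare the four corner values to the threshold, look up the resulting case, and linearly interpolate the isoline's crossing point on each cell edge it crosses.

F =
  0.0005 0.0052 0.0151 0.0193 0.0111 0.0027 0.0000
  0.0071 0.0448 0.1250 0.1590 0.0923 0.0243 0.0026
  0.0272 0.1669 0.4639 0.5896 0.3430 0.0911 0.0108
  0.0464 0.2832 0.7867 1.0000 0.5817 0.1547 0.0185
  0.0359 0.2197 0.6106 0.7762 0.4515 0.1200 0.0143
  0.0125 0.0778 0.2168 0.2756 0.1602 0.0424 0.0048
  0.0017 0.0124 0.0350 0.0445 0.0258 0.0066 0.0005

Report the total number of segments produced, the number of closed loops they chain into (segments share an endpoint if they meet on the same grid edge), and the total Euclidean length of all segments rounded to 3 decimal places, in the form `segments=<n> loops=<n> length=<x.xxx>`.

segments=8 loops=1 length=5.169

cell (2,1): code 0100 → (2.821,2.000)–(3.000,1.885)
cell (2,2): code 1100 → (2.340,3.000)–(2.821,2.000)
cell (2,3): code 1000 → (3.000,3.648)–(2.340,3.000)
cell (3,1): code 0010 → (3.000,1.885)–(3.328,2.000)
cell (3,2): code 0111 → (3.328,2.000)–(4.000,2.715)
cell (3,3): code 1001 → (4.000,3.145)–(3.000,3.648)
cell (4,2): code 0010 → (4.000,2.715)–(4.094,3.000)
cell (4,3): code 0001 → (4.094,3.000)–(4.000,3.145)
total: 8 segments, chained into 1 closed loop(s), length Σ = 5.168519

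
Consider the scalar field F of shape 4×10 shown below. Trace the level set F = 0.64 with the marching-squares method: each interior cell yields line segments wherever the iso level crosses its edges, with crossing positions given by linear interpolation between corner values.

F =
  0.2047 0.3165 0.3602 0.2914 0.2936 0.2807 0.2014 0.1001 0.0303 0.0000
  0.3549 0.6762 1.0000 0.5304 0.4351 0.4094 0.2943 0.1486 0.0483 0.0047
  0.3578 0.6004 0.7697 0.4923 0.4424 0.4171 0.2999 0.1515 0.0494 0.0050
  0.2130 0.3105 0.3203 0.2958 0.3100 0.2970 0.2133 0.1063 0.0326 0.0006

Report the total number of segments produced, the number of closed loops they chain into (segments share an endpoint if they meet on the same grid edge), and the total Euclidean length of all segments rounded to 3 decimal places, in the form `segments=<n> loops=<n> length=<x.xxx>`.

segments=8 loops=1 length=5.679

cell (0,0): code 0100 → (0.899,1.000)–(1.000,0.887)
cell (0,1): code 1100 → (0.437,2.000)–(0.899,1.000)
cell (0,2): code 1000 → (1.000,2.767)–(0.437,2.000)
cell (1,0): code 0010 → (1.000,0.887)–(1.478,1.000)
cell (1,1): code 0111 → (1.478,1.000)–(2.000,1.234)
cell (1,2): code 1001 → (2.000,2.468)–(1.000,2.767)
cell (2,1): code 0010 → (2.000,1.234)–(2.289,2.000)
cell (2,2): code 0001 → (2.289,2.000)–(2.000,2.468)
total: 8 segments, chained into 1 closed loop(s), length Σ = 5.678548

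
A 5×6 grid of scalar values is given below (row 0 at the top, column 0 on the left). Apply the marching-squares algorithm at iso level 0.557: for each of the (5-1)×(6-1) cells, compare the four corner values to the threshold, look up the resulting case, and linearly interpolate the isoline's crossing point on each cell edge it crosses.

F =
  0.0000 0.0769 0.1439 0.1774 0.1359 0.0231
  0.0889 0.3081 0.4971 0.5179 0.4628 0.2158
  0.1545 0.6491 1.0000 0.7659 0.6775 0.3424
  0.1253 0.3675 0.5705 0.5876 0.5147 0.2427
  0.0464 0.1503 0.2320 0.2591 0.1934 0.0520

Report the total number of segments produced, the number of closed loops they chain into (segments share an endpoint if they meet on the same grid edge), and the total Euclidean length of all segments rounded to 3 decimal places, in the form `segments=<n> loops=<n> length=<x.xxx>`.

cell (1,0): code 0100 → (1.730,1.000)–(2.000,0.814)
cell (1,1): code 1100 → (1.119,2.000)–(1.730,1.000)
cell (1,2): code 1100 → (1.158,3.000)–(1.119,2.000)
cell (1,3): code 1100 → (1.439,4.000)–(1.158,3.000)
cell (1,4): code 1000 → (2.000,4.360)–(1.439,4.000)
cell (2,0): code 0010 → (2.000,0.814)–(2.327,1.000)
cell (2,1): code 0111 → (2.327,1.000)–(3.000,1.933)
cell (2,3): code 1011 → (3.000,3.420)–(2.740,4.000)
cell (2,4): code 0001 → (2.740,4.000)–(2.000,4.360)
cell (3,1): code 0010 → (3.000,1.933)–(3.040,2.000)
cell (3,2): code 0011 → (3.040,2.000)–(3.093,3.000)
cell (3,3): code 0001 → (3.093,3.000)–(3.000,3.420)
total: 12 segments, chained into 1 closed loop(s), length Σ = 8.700618

segments=12 loops=1 length=8.701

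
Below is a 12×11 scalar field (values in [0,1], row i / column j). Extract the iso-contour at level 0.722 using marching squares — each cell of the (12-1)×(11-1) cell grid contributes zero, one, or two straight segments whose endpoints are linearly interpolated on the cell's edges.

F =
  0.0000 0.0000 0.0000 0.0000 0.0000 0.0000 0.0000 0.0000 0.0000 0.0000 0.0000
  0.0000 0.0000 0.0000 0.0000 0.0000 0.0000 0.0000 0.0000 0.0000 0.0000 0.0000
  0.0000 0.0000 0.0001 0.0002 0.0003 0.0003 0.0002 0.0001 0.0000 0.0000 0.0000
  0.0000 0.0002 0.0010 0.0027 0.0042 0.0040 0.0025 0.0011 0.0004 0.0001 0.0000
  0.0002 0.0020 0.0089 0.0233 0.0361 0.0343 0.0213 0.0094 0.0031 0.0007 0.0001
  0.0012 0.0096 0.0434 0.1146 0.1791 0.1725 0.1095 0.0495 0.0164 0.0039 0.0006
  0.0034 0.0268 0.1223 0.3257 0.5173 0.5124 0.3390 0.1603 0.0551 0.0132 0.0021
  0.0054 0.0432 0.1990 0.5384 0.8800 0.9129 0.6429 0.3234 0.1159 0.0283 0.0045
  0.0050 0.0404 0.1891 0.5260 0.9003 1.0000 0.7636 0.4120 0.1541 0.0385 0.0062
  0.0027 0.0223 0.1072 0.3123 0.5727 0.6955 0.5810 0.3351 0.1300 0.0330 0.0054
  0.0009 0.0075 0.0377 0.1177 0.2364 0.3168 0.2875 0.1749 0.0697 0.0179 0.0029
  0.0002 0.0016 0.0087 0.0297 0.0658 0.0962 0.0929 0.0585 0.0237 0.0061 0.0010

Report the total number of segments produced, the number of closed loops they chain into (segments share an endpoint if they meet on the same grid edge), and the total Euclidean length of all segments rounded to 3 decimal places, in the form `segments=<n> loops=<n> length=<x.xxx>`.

segments=10 loops=1 length=7.829

cell (6,3): code 0100 → (6.564,4.000)–(7.000,3.537)
cell (6,4): code 1100 → (6.523,5.000)–(6.564,4.000)
cell (6,5): code 1000 → (7.000,5.707)–(6.523,5.000)
cell (7,3): code 0110 → (7.000,3.537)–(8.000,3.524)
cell (7,5): code 1101 → (7.655,6.000)–(7.000,5.707)
cell (7,6): code 1000 → (8.000,6.118)–(7.655,6.000)
cell (8,3): code 0010 → (8.000,3.524)–(8.544,4.000)
cell (8,4): code 0011 → (8.544,4.000)–(8.913,5.000)
cell (8,5): code 0011 → (8.913,5.000)–(8.228,6.000)
cell (8,6): code 0001 → (8.228,6.000)–(8.000,6.118)
total: 10 segments, chained into 1 closed loop(s), length Σ = 7.829260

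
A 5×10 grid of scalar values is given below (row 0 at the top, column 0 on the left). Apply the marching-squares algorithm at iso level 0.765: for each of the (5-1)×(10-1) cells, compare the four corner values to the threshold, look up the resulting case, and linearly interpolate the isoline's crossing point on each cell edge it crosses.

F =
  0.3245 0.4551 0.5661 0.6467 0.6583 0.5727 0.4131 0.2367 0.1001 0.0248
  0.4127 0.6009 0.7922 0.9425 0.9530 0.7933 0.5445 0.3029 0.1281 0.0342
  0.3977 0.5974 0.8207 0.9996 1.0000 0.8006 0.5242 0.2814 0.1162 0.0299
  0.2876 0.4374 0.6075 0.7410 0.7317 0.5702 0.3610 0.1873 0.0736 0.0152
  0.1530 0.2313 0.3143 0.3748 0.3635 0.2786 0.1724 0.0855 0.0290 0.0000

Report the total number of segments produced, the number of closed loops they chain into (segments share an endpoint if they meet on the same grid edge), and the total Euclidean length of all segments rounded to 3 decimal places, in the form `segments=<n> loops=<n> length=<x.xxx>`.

segments=12 loops=1 length=9.582

cell (0,1): code 0100 → (0.880,2.000)–(1.000,1.858)
cell (0,2): code 1100 → (0.400,3.000)–(0.880,2.000)
cell (0,3): code 1100 → (0.362,4.000)–(0.400,3.000)
cell (0,4): code 1100 → (0.872,5.000)–(0.362,4.000)
cell (0,5): code 1000 → (1.000,5.114)–(0.872,5.000)
cell (1,1): code 0110 → (1.000,1.858)–(2.000,1.751)
cell (1,5): code 1001 → (2.000,5.129)–(1.000,5.114)
cell (2,1): code 0010 → (2.000,1.751)–(2.261,2.000)
cell (2,2): code 0011 → (2.261,2.000)–(2.907,3.000)
cell (2,3): code 0011 → (2.907,3.000)–(2.876,4.000)
cell (2,4): code 0011 → (2.876,4.000)–(2.155,5.000)
cell (2,5): code 0001 → (2.155,5.000)–(2.000,5.129)
total: 12 segments, chained into 1 closed loop(s), length Σ = 9.582154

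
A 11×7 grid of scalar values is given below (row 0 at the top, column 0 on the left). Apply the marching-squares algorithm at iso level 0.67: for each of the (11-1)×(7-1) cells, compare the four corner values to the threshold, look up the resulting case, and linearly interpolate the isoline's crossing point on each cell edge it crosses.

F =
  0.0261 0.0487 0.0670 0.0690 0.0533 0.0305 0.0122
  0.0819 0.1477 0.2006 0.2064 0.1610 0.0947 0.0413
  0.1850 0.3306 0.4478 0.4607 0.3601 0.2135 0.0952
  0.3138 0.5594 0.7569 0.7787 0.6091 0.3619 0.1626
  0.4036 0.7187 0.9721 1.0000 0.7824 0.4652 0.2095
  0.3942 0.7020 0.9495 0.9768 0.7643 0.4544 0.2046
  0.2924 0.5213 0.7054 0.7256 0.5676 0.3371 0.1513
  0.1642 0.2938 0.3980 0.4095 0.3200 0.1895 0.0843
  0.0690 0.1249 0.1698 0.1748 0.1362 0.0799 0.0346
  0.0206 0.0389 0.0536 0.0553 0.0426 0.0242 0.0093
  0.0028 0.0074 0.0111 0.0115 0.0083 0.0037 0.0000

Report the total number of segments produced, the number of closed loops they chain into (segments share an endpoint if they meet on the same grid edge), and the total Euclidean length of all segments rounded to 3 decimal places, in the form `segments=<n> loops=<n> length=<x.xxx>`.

segments=16 loops=1 length=11.106

cell (2,1): code 0100 → (2.719,2.000)–(3.000,1.560)
cell (2,2): code 1100 → (2.658,3.000)–(2.719,2.000)
cell (2,3): code 1000 → (3.000,3.641)–(2.658,3.000)
cell (3,0): code 0100 → (3.694,1.000)–(4.000,0.845)
cell (3,1): code 1110 → (3.000,1.560)–(3.694,1.000)
cell (3,3): code 1101 → (3.351,4.000)–(3.000,3.641)
cell (3,4): code 1000 → (4.000,4.354)–(3.351,4.000)
cell (4,0): code 0110 → (4.000,0.845)–(5.000,0.896)
cell (4,4): code 1001 → (5.000,4.304)–(4.000,4.354)
cell (5,0): code 0010 → (5.000,0.896)–(5.177,1.000)
cell (5,1): code 0111 → (5.177,1.000)–(6.000,1.808)
cell (5,3): code 1011 → (6.000,3.352)–(5.479,4.000)
cell (5,4): code 0001 → (5.479,4.000)–(5.000,4.304)
cell (6,1): code 0010 → (6.000,1.808)–(6.115,2.000)
cell (6,2): code 0011 → (6.115,2.000)–(6.176,3.000)
cell (6,3): code 0001 → (6.176,3.000)–(6.000,3.352)
total: 16 segments, chained into 1 closed loop(s), length Σ = 11.105869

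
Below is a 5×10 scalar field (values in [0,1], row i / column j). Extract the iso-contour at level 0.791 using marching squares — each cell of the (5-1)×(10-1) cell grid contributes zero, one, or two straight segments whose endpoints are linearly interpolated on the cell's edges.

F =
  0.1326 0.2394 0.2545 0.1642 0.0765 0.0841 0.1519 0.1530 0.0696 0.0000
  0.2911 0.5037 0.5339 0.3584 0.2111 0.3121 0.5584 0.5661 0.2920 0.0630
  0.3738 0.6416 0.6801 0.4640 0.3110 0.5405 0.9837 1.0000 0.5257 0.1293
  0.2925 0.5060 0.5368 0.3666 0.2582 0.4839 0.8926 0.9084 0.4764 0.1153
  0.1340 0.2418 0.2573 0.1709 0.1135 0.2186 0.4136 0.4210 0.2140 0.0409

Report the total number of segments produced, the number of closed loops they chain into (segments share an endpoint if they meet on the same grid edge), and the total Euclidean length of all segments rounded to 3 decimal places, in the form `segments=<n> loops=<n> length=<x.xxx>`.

cell (1,5): code 0100 → (1.547,6.000)–(2.000,5.565)
cell (1,6): code 1100 → (1.518,7.000)–(1.547,6.000)
cell (1,7): code 1000 → (2.000,7.441)–(1.518,7.000)
cell (2,5): code 0110 → (2.000,5.565)–(3.000,5.751)
cell (2,7): code 1001 → (3.000,7.272)–(2.000,7.441)
cell (3,5): code 0010 → (3.000,5.751)–(3.212,6.000)
cell (3,6): code 0011 → (3.212,6.000)–(3.241,7.000)
cell (3,7): code 0001 → (3.241,7.000)–(3.000,7.272)
total: 8 segments, chained into 1 closed loop(s), length Σ = 6.002888

segments=8 loops=1 length=6.003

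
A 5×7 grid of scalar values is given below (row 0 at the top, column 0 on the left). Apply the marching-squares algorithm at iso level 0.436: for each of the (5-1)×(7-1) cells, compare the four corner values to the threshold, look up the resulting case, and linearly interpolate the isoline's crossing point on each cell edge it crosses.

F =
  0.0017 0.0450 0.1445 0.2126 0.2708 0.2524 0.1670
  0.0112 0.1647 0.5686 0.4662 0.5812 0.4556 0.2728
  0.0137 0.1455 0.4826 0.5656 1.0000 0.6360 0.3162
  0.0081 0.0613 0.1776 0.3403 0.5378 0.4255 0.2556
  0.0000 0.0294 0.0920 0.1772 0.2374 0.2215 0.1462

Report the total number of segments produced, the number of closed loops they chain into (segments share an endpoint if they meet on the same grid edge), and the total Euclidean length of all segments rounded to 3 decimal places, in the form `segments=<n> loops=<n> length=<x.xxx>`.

cell (0,1): code 0100 → (0.687,2.000)–(1.000,1.672)
cell (0,2): code 1100 → (0.881,3.000)–(0.687,2.000)
cell (0,3): code 1100 → (0.532,4.000)–(0.881,3.000)
cell (0,4): code 1100 → (0.904,5.000)–(0.532,4.000)
cell (0,5): code 1000 → (1.000,5.107)–(0.904,5.000)
cell (1,1): code 0110 → (1.000,1.672)–(2.000,1.862)
cell (1,5): code 1001 → (2.000,5.625)–(1.000,5.107)
cell (2,1): code 0010 → (2.000,1.862)–(2.153,2.000)
cell (2,2): code 0011 → (2.153,2.000)–(2.575,3.000)
cell (2,3): code 0111 → (2.575,3.000)–(3.000,3.485)
cell (2,4): code 1011 → (3.000,4.907)–(2.950,5.000)
cell (2,5): code 0001 → (2.950,5.000)–(2.000,5.625)
cell (3,3): code 0010 → (3.000,3.485)–(3.339,4.000)
cell (3,4): code 0001 → (3.339,4.000)–(3.000,4.907)
total: 14 segments, chained into 1 closed loop(s), length Σ = 10.650166

segments=14 loops=1 length=10.650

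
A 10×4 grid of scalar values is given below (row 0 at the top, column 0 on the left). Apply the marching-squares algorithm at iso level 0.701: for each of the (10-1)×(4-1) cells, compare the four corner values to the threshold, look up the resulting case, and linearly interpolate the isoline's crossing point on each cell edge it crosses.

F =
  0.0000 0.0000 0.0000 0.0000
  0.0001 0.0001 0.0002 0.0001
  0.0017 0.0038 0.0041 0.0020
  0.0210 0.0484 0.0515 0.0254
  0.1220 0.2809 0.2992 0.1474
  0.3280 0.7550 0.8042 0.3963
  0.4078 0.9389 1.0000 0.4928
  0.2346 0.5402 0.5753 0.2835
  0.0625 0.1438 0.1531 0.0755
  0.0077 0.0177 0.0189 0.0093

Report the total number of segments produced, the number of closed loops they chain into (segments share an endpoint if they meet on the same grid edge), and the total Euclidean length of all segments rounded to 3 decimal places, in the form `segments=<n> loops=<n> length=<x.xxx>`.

cell (4,0): code 0100 → (4.886,1.000)–(5.000,0.874)
cell (4,1): code 1100 → (4.796,2.000)–(4.886,1.000)
cell (4,2): code 1000 → (5.000,2.253)–(4.796,2.000)
cell (5,0): code 0110 → (5.000,0.874)–(6.000,0.552)
cell (5,2): code 1001 → (6.000,2.590)–(5.000,2.253)
cell (6,0): code 0010 → (6.000,0.552)–(6.597,1.000)
cell (6,1): code 0011 → (6.597,1.000)–(6.704,2.000)
cell (6,2): code 0001 → (6.704,2.000)–(6.000,2.590)
total: 8 segments, chained into 1 closed loop(s), length Σ = 6.275112

segments=8 loops=1 length=6.275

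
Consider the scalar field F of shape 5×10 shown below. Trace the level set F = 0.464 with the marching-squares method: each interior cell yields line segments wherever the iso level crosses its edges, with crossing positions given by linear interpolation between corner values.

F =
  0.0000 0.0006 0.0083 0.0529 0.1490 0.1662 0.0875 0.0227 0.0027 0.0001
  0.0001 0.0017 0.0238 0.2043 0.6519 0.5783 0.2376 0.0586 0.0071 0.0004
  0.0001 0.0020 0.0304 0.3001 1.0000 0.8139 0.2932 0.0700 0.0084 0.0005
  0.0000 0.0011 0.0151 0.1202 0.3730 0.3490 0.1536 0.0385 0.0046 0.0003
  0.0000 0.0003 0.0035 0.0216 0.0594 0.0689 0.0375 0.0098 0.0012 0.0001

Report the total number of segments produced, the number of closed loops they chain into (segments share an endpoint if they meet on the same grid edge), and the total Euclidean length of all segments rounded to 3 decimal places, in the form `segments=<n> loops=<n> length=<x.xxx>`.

cell (0,3): code 0100 → (0.626,4.000)–(1.000,3.580)
cell (0,4): code 1100 → (0.723,5.000)–(0.626,4.000)
cell (0,5): code 1000 → (1.000,5.335)–(0.723,5.000)
cell (1,3): code 0110 → (1.000,3.580)–(2.000,3.234)
cell (1,5): code 1001 → (2.000,5.672)–(1.000,5.335)
cell (2,3): code 0010 → (2.000,3.234)–(2.855,4.000)
cell (2,4): code 0011 → (2.855,4.000)–(2.753,5.000)
cell (2,5): code 0001 → (2.753,5.000)–(2.000,5.672)
total: 8 segments, chained into 1 closed loop(s), length Σ = 7.277082

segments=8 loops=1 length=7.277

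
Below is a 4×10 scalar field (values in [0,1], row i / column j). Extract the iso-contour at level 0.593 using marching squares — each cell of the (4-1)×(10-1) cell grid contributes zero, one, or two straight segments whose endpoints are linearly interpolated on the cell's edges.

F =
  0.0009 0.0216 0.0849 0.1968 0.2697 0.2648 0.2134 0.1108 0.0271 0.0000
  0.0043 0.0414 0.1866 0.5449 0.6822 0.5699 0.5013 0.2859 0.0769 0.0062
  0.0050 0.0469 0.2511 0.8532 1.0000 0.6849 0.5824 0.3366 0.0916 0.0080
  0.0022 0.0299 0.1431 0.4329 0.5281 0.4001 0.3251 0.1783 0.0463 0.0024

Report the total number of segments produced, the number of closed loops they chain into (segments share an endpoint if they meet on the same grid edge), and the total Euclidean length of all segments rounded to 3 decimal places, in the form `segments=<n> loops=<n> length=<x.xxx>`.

segments=10 loops=1 length=8.202

cell (0,3): code 0100 → (0.784,4.000)–(1.000,3.350)
cell (0,4): code 1000 → (1.000,4.794)–(0.784,4.000)
cell (1,2): code 0100 → (1.156,3.000)–(2.000,2.568)
cell (1,3): code 1110 → (1.000,3.350)–(1.156,3.000)
cell (1,4): code 1101 → (1.201,5.000)–(1.000,4.794)
cell (1,5): code 1000 → (2.000,5.897)–(1.201,5.000)
cell (2,2): code 0010 → (2.000,2.568)–(2.619,3.000)
cell (2,3): code 0011 → (2.619,3.000)–(2.862,4.000)
cell (2,4): code 0011 → (2.862,4.000)–(2.323,5.000)
cell (2,5): code 0001 → (2.323,5.000)–(2.000,5.897)
total: 10 segments, chained into 1 closed loop(s), length Σ = 8.201611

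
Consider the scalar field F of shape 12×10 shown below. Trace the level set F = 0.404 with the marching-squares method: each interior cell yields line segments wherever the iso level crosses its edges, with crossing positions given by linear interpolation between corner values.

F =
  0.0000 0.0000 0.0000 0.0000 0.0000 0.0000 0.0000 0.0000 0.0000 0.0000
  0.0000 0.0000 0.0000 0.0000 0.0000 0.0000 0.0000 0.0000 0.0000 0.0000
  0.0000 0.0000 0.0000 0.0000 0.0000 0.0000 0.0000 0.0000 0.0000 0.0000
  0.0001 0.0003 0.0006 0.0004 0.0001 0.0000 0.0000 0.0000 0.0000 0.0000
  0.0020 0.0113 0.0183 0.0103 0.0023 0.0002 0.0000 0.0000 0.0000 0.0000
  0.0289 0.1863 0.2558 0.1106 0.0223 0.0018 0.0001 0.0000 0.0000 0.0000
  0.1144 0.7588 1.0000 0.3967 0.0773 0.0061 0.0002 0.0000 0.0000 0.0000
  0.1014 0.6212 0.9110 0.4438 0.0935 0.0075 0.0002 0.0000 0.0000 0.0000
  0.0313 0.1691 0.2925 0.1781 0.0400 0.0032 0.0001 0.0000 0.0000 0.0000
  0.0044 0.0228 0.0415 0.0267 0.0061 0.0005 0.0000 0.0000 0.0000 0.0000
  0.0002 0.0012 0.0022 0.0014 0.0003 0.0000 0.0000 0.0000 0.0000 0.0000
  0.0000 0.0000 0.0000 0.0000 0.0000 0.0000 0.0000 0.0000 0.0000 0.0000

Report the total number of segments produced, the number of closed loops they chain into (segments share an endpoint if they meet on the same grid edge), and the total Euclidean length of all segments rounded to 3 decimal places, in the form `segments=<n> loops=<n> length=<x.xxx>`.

cell (5,0): code 0100 → (5.380,1.000)–(6.000,0.449)
cell (5,1): code 1100 → (5.199,2.000)–(5.380,1.000)
cell (5,2): code 1000 → (6.000,2.988)–(5.199,2.000)
cell (6,0): code 0110 → (6.000,0.449)–(7.000,0.582)
cell (6,2): code 1101 → (6.155,3.000)–(6.000,2.988)
cell (6,3): code 1000 → (7.000,3.114)–(6.155,3.000)
cell (7,0): code 0010 → (7.000,0.582)–(7.480,1.000)
cell (7,1): code 0011 → (7.480,1.000)–(7.820,2.000)
cell (7,2): code 0011 → (7.820,2.000)–(7.150,3.000)
cell (7,3): code 0001 → (7.150,3.000)–(7.000,3.114)
total: 10 segments, chained into 1 closed loop(s), length Σ = 8.218231

segments=10 loops=1 length=8.218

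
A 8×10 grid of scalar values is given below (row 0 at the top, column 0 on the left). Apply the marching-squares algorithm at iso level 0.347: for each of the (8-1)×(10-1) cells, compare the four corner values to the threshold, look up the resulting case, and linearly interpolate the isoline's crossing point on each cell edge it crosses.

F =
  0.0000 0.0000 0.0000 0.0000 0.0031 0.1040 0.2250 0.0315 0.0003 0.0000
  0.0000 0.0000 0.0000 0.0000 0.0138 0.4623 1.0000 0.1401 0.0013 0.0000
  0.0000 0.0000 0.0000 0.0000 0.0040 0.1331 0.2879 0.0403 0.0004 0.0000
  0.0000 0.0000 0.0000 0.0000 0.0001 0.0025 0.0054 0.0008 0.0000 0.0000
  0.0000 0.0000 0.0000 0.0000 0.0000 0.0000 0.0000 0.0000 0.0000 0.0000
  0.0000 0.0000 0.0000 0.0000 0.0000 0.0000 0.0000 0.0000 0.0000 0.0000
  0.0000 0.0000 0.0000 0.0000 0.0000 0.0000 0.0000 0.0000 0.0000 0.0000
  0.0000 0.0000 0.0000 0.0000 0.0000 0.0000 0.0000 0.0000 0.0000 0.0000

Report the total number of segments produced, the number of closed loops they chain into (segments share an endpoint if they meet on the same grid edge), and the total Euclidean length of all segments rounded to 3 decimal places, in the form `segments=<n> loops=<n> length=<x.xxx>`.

segments=6 loops=1 length=5.448

cell (0,4): code 0100 → (0.678,5.000)–(1.000,4.743)
cell (0,5): code 1100 → (0.157,6.000)–(0.678,5.000)
cell (0,6): code 1000 → (1.000,6.759)–(0.157,6.000)
cell (1,4): code 0010 → (1.000,4.743)–(1.350,5.000)
cell (1,5): code 0011 → (1.350,5.000)–(1.917,6.000)
cell (1,6): code 0001 → (1.917,6.000)–(1.000,6.759)
total: 6 segments, chained into 1 closed loop(s), length Σ = 5.448178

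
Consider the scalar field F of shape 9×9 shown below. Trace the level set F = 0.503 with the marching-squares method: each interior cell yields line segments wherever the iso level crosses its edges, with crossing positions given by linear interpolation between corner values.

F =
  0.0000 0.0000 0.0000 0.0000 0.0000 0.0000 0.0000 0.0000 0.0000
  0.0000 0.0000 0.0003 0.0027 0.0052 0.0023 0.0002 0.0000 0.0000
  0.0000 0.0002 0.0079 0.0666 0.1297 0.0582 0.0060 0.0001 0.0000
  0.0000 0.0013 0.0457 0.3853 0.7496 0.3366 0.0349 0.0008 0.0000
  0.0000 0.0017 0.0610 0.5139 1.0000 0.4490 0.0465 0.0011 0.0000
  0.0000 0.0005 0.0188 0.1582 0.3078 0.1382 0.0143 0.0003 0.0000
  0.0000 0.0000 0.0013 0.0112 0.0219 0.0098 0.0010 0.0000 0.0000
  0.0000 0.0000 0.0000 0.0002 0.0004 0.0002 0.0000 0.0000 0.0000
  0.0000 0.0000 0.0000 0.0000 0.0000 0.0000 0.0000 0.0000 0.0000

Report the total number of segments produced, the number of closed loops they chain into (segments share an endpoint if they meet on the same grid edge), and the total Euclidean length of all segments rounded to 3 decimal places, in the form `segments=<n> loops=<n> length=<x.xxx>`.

segments=8 loops=1 length=6.012

cell (2,3): code 0100 → (2.602,4.000)–(3.000,3.323)
cell (2,4): code 1000 → (3.000,4.597)–(2.602,4.000)
cell (3,2): code 0100 → (3.915,3.000)–(4.000,2.976)
cell (3,3): code 1110 → (3.000,3.323)–(3.915,3.000)
cell (3,4): code 1001 → (4.000,4.902)–(3.000,4.597)
cell (4,2): code 0010 → (4.000,2.976)–(4.031,3.000)
cell (4,3): code 0011 → (4.031,3.000)–(4.718,4.000)
cell (4,4): code 0001 → (4.718,4.000)–(4.000,4.902)
total: 8 segments, chained into 1 closed loop(s), length Σ = 6.012070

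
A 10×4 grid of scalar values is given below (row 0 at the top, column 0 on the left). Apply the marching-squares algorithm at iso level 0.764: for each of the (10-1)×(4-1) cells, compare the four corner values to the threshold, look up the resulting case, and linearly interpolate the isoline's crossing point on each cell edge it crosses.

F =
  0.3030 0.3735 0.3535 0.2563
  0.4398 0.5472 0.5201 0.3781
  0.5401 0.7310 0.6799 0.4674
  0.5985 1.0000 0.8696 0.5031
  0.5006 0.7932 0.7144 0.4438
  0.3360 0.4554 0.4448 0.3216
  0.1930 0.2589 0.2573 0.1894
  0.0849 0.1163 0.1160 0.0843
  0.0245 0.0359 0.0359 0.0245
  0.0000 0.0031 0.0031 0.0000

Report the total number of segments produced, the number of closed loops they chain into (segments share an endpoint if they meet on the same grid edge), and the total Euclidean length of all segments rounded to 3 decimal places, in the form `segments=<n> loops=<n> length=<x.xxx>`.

cell (2,0): code 0100 → (2.123,1.000)–(3.000,0.412)
cell (2,1): code 1100 → (2.443,2.000)–(2.123,1.000)
cell (2,2): code 1000 → (3.000,2.288)–(2.443,2.000)
cell (3,0): code 0110 → (3.000,0.412)–(4.000,0.900)
cell (3,1): code 1011 → (4.000,1.371)–(3.680,2.000)
cell (3,2): code 0001 → (3.680,2.000)–(3.000,2.288)
cell (4,0): code 0010 → (4.000,0.900)–(4.086,1.000)
cell (4,1): code 0001 → (4.086,1.000)–(4.000,1.371)
total: 8 segments, chained into 1 closed loop(s), length Σ = 5.803085

segments=8 loops=1 length=5.803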